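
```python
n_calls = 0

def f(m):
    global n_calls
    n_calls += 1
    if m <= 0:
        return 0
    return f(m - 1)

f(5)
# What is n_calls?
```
Call trace:
f(m=5)
  f(m=4)
    f(m=3)
      f(m=2)
        f(m=1)
          f(m=0)
          -> return 0
        -> return 0
      -> return 0
    -> return 0
  -> return 0
-> return 0

n_calls is incremented once per call. f is entered once for each m = 5, 4, 3, 2, 1, 0 (the m <= 0 call returns without recursing), i.e. 5 + 1 calls.
n_calls = 6

Final answer: 6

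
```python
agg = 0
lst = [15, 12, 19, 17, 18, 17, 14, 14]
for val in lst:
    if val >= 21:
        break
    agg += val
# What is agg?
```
Trace:
  agg=0
  agg=15, val=15
  agg=27, val=12
  agg=46, val=19
  agg=63, val=17
  agg=81, val=18
  agg=98, val=17
  agg=112, val=14
  agg=126, val=14

Final answer: 126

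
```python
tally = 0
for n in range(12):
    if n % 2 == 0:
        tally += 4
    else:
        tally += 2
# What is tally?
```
Trace:
  tally=0
  tally=4, n=0
  tally=6, n=1
  tally=10, n=2
  tally=12, n=3
  tally=16, n=4
  tally=18, n=5
  tally=22, n=6
  tally=24, n=7
  tally=28, n=8
  tally=30, n=9
  tally=34, n=10
  tally=36, n=11

Final answer: 36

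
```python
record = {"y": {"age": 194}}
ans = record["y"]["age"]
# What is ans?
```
Trace:
  record={'y': {'age': 194}}
  record={'y': {'age': 194}}, ans=194

Final answer: 194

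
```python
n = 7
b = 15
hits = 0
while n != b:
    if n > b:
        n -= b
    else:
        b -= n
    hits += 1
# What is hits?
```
Trace:
  n=7
  n=7, b=15
  n=7, b=15, hits=0
  n=7, b=8, hits=1
  n=7, b=1, hits=2
  n=6, b=1, hits=3
  n=5, b=1, hits=4
  n=4, b=1, hits=5
  n=3, b=1, hits=6
  n=2, b=1, hits=7
  n=1, b=1, hits=8

Final answer: 8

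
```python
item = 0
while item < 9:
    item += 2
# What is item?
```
Trace:
  item=0
  item=2
  item=4
  item=6
  item=8
  item=10

Final answer: 10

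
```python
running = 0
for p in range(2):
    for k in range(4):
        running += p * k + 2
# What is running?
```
Trace:
  running=0
  running=2, p=0, k=0
  running=4, p=0, k=1
  running=6, p=0, k=2
  running=8, p=0, k=3
  running=10, p=1, k=0
  running=13, p=1, k=1
  running=17, p=1, k=2
  running=22, p=1, k=3

Final answer: 22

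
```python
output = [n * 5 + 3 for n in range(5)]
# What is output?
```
Trace:
  n=0
  n=1
  n=2
  n=3
  n=4
  output=[3, 8, 13, 18, 23]

Final answer: [3, 8, 13, 18, 23]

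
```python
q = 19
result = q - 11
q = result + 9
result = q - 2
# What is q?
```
Trace:
  q=19
  q=19, result=8
  q=17, result=8
  q=17, result=15

Final answer: 17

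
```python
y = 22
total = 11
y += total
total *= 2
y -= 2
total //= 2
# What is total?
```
Trace:
  y=22
  y=22, total=11
  y=33, total=11
  y=33, total=22
  y=31, total=22
  y=31, total=11

Final answer: 11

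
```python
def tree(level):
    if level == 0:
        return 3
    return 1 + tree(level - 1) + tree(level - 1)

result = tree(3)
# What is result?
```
Call trace (a repeated sub-call is expanded the first time; later identical calls just restate its return value):
tree(level=3)
  tree(level=2)
    tree(level=1)
      tree(level=0)
      -> return 3
      tree(level=0)
      -> return 3
    -> return 7
    tree(level=1) -> return 7  (same call as traced above)
  -> return 15
  tree(level=2) -> return 15  (same call as traced above)
-> return 31

Final answer: 31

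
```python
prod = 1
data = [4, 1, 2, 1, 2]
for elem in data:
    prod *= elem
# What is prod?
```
Trace:
  prod=1
  prod=4, elem=4
  prod=4, elem=1
  prod=8, elem=2
  prod=8, elem=1
  prod=16, elem=2

Final answer: 16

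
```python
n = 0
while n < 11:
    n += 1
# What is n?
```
Trace:
  n=0
  n=1
  n=2
  n=3
  n=4
  n=5
  n=6
  n=7
  n=8
  n=9
  n=10
  n=11

Final answer: 11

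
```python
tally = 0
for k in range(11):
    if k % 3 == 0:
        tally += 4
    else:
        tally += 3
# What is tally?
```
Trace:
  tally=0
  tally=4, k=0
  tally=7, k=1
  tally=10, k=2
  tally=14, k=3
  tally=17, k=4
  tally=20, k=5
  tally=24, k=6
  tally=27, k=7
  tally=30, k=8
  tally=34, k=9
  tally=37, k=10

Final answer: 37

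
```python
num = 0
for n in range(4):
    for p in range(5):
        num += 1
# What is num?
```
Trace:
  num=0
  num=1, n=0, p=0
  num=2, n=0, p=1
  num=3, n=0, p=2
  num=4, n=0, p=3
  num=5, n=0, p=4
  num=6, n=1, p=0
  num=7, n=1, p=1
  num=8, n=1, p=2
  num=9, n=1, p=3
  num=10, n=1, p=4
  num=11, n=2, p=0
  num=12, n=2, p=1
  num=13, n=2, p=2
  num=14, n=2, p=3
  num=15, n=2, p=4
  num=16, n=3, p=0
  num=17, n=3, p=1
  num=18, n=3, p=2
  num=19, n=3, p=3
  num=20, n=3, p=4

Final answer: 20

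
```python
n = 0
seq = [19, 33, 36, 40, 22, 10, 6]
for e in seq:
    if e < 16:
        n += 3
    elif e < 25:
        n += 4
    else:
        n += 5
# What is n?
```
Trace:
  n=0
  n=4, e=19
  n=9, e=33
  n=14, e=36
  n=19, e=40
  n=23, e=22
  n=26, e=10
  n=29, e=6

Final answer: 29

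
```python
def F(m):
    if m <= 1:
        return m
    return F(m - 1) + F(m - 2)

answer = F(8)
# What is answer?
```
Call trace (a repeated sub-call is expanded the first time; later identical calls just restate its return value):
F(m=8)
  F(m=7)
    F(m=6)
      F(m=5)
        F(m=4)
          F(m=3)
            F(m=2)
              F(m=1)
              -> return 1
              F(m=0)
              -> return 0
            -> return 1
            F(m=1)
            -> return 1
          -> return 2
          F(m=2) -> return 1  (same call as traced above)
        -> return 3
        F(m=3) -> return 2  (same call as traced above)
      -> return 5
      F(m=4) -> return 3  (same call as traced above)
    -> return 8
    F(m=5) -> return 5  (same call as traced above)
  -> return 13
  F(m=6) -> return 8  (same call as traced above)
-> return 21

Final answer: 21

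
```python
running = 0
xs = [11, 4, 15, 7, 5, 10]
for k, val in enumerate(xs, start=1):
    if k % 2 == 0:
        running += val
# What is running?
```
Trace:
  running=0
  running=0, k=1, val=11
  running=4, k=2, val=4
  running=4, k=3, val=15
  running=11, k=4, val=7
  running=11, k=5, val=5
  running=21, k=6, val=10

Final answer: 21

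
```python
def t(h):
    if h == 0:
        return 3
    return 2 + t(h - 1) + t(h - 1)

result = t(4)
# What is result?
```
Call trace (a repeated sub-call is expanded the first time; later identical calls just restate its return value):
t(h=4)
  t(h=3)
    t(h=2)
      t(h=1)
        t(h=0)
        -> return 3
        t(h=0)
        -> return 3
      -> return 8
      t(h=1) -> return 8  (same call as traced above)
    -> return 18
    t(h=2) -> return 18  (same call as traced above)
  -> return 38
  t(h=3) -> return 38  (same call as traced above)
-> return 78

Final answer: 78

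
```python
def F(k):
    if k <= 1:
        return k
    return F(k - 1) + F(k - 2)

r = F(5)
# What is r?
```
Call trace (a repeated sub-call is expanded the first time; later identical calls just restate its return value):
F(k=5)
  F(k=4)
    F(k=3)
      F(k=2)
        F(k=1)
        -> return 1
        F(k=0)
        -> return 0
      -> return 1
      F(k=1)
      -> return 1
    -> return 2
    F(k=2) -> return 1  (same call as traced above)
  -> return 3
  F(k=3) -> return 2  (same call as traced above)
-> return 5

Final answer: 5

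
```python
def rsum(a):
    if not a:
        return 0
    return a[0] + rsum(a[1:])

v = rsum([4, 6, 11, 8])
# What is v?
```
Call trace:
rsum(a=[4, 6, 11, 8])
  rsum(a=[6, 11, 8])
    rsum(a=[11, 8])
      rsum(a=[8])
        rsum(a=[])
        -> return 0
      -> return 8
    -> return 19
  -> return 25
-> return 29

Final answer: 29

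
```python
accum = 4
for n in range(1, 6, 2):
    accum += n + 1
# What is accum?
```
Trace:
  accum=4
  accum=6, n=1
  accum=10, n=3
  accum=16, n=5

Final answer: 16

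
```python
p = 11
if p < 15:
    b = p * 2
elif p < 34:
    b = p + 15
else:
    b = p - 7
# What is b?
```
Trace:
  p=11
  p=11, b=22

Final answer: 22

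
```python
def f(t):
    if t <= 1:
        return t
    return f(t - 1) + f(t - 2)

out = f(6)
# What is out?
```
Call trace (a repeated sub-call is expanded the first time; later identical calls just restate its return value):
f(t=6)
  f(t=5)
    f(t=4)
      f(t=3)
        f(t=2)
          f(t=1)
          -> return 1
          f(t=0)
          -> return 0
        -> return 1
        f(t=1)
        -> return 1
      -> return 2
      f(t=2) -> return 1  (same call as traced above)
    -> return 3
    f(t=3) -> return 2  (same call as traced above)
  -> return 5
  f(t=4) -> return 3  (same call as traced above)
-> return 8

Final answer: 8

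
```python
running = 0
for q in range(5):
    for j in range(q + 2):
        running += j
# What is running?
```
Trace:
  running=0
  running=0, q=0, j=0
  running=1, q=0, j=1
  running=1, q=1, j=0
  running=2, q=1, j=1
  running=4, q=1, j=2
  running=4, q=2, j=0
  running=5, q=2, j=1
  running=7, q=2, j=2
  running=10, q=2, j=3
  running=10, q=3, j=0
  running=11, q=3, j=1
  running=13, q=3, j=2
  running=16, q=3, j=3
  running=20, q=3, j=4
  running=20, q=4, j=0
  running=21, q=4, j=1
  running=23, q=4, j=2
  running=26, q=4, j=3
  running=30, q=4, j=4
  running=35, q=4, j=5

Final answer: 35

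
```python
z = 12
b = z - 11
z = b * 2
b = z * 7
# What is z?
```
Trace:
  z=12
  z=12, b=1
  z=2, b=1
  z=2, b=14

Final answer: 2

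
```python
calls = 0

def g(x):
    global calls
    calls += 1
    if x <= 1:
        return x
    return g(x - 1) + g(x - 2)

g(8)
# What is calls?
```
Call trace (a repeated sub-call is expanded the first time; later identical calls just restate its return value):
g(x=8)
  g(x=7)
    g(x=6)
      g(x=5)
        g(x=4)
          g(x=3)
            g(x=2)
              g(x=1)
              -> return 1
              g(x=0)
              -> return 0
            -> return 1
            g(x=1)
            -> return 1
          -> return 2
          g(x=2) -> return 1  (same call as traced above)
        -> return 3
        g(x=3) -> return 2  (same call as traced above)
      -> return 5
      g(x=4) -> return 3  (same call as traced above)
    -> return 8
    g(x=5) -> return 5  (same call as traced above)
  -> return 13
  g(x=6) -> return 8  (same call as traced above)
-> return 21

calls is incremented once per call, so count the calls in each subtree. Let C(x) = number of calls made by g(x).
C(0) = C(1) = 1 (base case, no recursion); C(x) = 1 + C(x - 1) + C(x - 2) otherwise.
C(2) = 1 + C(1) + C(0) = 1 + 1 + 1 = 3
C(3) = 1 + C(2) + C(1) = 1 + 3 + 1 = 5
C(4) = 1 + C(3) + C(2) = 1 + 5 + 3 = 9
C(5) = 1 + C(4) + C(3) = 1 + 9 + 5 = 15
C(6) = 1 + C(5) + C(4) = 1 + 15 + 9 = 25
C(7) = 1 + C(6) + C(5) = 1 + 25 + 15 = 41
C(8) = 1 + C(7) + C(6) = 1 + 41 + 25 = 67
calls = C(8) = 67

Final answer: 67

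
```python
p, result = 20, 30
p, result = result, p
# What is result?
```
Trace:
  p=20, result=30
  p=30, result=20

Final answer: 20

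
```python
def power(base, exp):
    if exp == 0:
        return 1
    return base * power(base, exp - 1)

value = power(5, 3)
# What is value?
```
Call trace:
power(base=5, exp=3)
  power(base=5, exp=2)
    power(base=5, exp=1)
      power(base=5, exp=0)
      -> return 1
    -> return 5
  -> return 25
-> return 125

Final answer: 125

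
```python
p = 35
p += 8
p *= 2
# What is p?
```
Trace:
  p=35
  p=43
  p=86

Final answer: 86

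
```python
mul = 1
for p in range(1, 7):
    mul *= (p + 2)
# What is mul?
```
Trace:
  mul=1
  mul=3, p=1
  mul=12, p=2
  mul=60, p=3
  mul=360, p=4
  mul=2520, p=5
  mul=20160, p=6

Final answer: 20160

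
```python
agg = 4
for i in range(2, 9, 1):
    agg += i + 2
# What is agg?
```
Trace:
  agg=4
  agg=8, i=2
  agg=13, i=3
  agg=19, i=4
  agg=26, i=5
  agg=34, i=6
  agg=43, i=7
  agg=53, i=8

Final answer: 53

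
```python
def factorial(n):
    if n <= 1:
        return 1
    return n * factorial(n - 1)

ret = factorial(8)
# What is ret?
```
Call trace:
factorial(n=8)
  factorial(n=7)
    factorial(n=6)
      factorial(n=5)
        factorial(n=4)
          factorial(n=3)
            factorial(n=2)
              factorial(n=1)
              -> return 1
            -> return 2
          -> return 6
        -> return 24
      -> return 120
    -> return 720
  -> return 5040
-> return 40320

Final answer: 40320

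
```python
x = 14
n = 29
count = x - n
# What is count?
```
Trace:
  x=14
  x=14, n=29
  x=14, n=29, count=-15

Final answer: -15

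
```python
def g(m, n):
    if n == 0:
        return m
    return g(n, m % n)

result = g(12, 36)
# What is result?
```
Call trace:
g(m=12, n=36)
  g(m=36, n=12)
    g(m=12, n=0)
    -> return 12
  -> return 12
-> return 12

Final answer: 12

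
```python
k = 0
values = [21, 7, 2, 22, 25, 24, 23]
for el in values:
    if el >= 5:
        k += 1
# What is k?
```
Trace:
  k=0
  k=1, el=21
  k=2, el=7
  k=2, el=2
  k=3, el=22
  k=4, el=25
  k=5, el=24
  k=6, el=23

Final answer: 6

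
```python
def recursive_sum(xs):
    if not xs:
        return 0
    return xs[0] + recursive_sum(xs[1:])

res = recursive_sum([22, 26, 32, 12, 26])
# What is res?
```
Call trace:
recursive_sum(xs=[22, 26, 32, 12, 26])
  recursive_sum(xs=[26, 32, 12, 26])
    recursive_sum(xs=[32, 12, 26])
      recursive_sum(xs=[12, 26])
        recursive_sum(xs=[26])
          recursive_sum(xs=[])
          -> return 0
        -> return 26
      -> return 38
    -> return 70
  -> return 96
-> return 118

Final answer: 118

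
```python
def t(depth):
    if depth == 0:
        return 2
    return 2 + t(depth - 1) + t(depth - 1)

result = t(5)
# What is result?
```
Call trace (a repeated sub-call is expanded the first time; later identical calls just restate its return value):
t(depth=5)
  t(depth=4)
    t(depth=3)
      t(depth=2)
        t(depth=1)
          t(depth=0)
          -> return 2
          t(depth=0)
          -> return 2
        -> return 6
        t(depth=1) -> return 6  (same call as traced above)
      -> return 14
      t(depth=2) -> return 14  (same call as traced above)
    -> return 30
    t(depth=3) -> return 30  (same call as traced above)
  -> return 62
  t(depth=4) -> return 62  (same call as traced above)
-> return 126

Final answer: 126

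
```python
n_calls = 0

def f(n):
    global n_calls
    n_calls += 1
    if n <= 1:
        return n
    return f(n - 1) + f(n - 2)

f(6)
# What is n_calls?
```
Call trace (a repeated sub-call is expanded the first time; later identical calls just restate its return value):
f(n=6)
  f(n=5)
    f(n=4)
      f(n=3)
        f(n=2)
          f(n=1)
          -> return 1
          f(n=0)
          -> return 0
        -> return 1
        f(n=1)
        -> return 1
      -> return 2
      f(n=2) -> return 1  (same call as traced above)
    -> return 3
    f(n=3) -> return 2  (same call as traced above)
  -> return 5
  f(n=4) -> return 3  (same call as traced above)
-> return 8

n_calls is incremented once per call, so count the calls in each subtree. Let C(n) = number of calls made by f(n).
C(0) = C(1) = 1 (base case, no recursion); C(n) = 1 + C(n - 1) + C(n - 2) otherwise.
C(2) = 1 + C(1) + C(0) = 1 + 1 + 1 = 3
C(3) = 1 + C(2) + C(1) = 1 + 3 + 1 = 5
C(4) = 1 + C(3) + C(2) = 1 + 5 + 3 = 9
C(5) = 1 + C(4) + C(3) = 1 + 9 + 5 = 15
C(6) = 1 + C(5) + C(4) = 1 + 15 + 9 = 25
n_calls = C(6) = 25

Final answer: 25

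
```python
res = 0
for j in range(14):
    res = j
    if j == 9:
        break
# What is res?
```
Trace:
  res=0
  res=0, j=0
  res=1, j=1
  res=2, j=2
  res=3, j=3
  res=4, j=4
  res=5, j=5
  res=6, j=6
  res=7, j=7
  res=8, j=8
  res=9, j=9

Final answer: 9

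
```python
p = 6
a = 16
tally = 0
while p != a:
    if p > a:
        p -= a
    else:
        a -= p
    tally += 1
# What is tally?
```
Trace:
  p=6
  p=6, a=16
  p=6, a=16, tally=0
  p=6, a=10, tally=1
  p=6, a=4, tally=2
  p=2, a=4, tally=3
  p=2, a=2, tally=4

Final answer: 4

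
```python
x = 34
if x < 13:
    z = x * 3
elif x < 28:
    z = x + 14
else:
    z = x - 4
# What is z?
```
Trace:
  x=34
  x=34, z=30

Final answer: 30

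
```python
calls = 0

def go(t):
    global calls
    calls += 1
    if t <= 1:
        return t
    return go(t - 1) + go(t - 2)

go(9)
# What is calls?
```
Call trace (a repeated sub-call is expanded the first time; later identical calls just restate its return value):
go(t=9)
  go(t=8)
    go(t=7)
      go(t=6)
        go(t=5)
          go(t=4)
            go(t=3)
              go(t=2)
                go(t=1)
                -> return 1
                go(t=0)
                -> return 0
              -> return 1
              go(t=1)
              -> return 1
            -> return 2
            go(t=2) -> return 1  (same call as traced above)
          -> return 3
          go(t=3) -> return 2  (same call as traced above)
        -> return 5
        go(t=4) -> return 3  (same call as traced above)
      -> return 8
      go(t=5) -> return 5  (same call as traced above)
    -> return 13
    go(t=6) -> return 8  (same call as traced above)
  -> return 21
  go(t=7) -> return 13  (same call as traced above)
-> return 34

calls is incremented once per call, so count the calls in each subtree. Let C(t) = number of calls made by go(t).
C(0) = C(1) = 1 (base case, no recursion); C(t) = 1 + C(t - 1) + C(t - 2) otherwise.
C(2) = 1 + C(1) + C(0) = 1 + 1 + 1 = 3
C(3) = 1 + C(2) + C(1) = 1 + 3 + 1 = 5
C(4) = 1 + C(3) + C(2) = 1 + 5 + 3 = 9
C(5) = 1 + C(4) + C(3) = 1 + 9 + 5 = 15
C(6) = 1 + C(5) + C(4) = 1 + 15 + 9 = 25
C(7) = 1 + C(6) + C(5) = 1 + 25 + 15 = 41
C(8) = 1 + C(7) + C(6) = 1 + 41 + 25 = 67
C(9) = 1 + C(8) + C(7) = 1 + 67 + 41 = 109
calls = C(9) = 109

Final answer: 109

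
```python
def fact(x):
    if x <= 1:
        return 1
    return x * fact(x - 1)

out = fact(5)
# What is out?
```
Call trace:
fact(x=5)
  fact(x=4)
    fact(x=3)
      fact(x=2)
        fact(x=1)
        -> return 1
      -> return 2
    -> return 6
  -> return 24
-> return 120

Final answer: 120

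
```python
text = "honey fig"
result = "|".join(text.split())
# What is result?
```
Trace:
  text='honey fig'
  text='honey fig', result='honey|fig'

Final answer: 'honey|fig'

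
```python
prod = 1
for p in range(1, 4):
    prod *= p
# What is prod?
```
Trace:
  prod=1
  prod=1, p=1
  prod=2, p=2
  prod=6, p=3

Final answer: 6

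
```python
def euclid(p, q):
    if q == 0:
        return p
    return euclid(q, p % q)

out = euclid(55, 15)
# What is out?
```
Call trace:
euclid(p=55, q=15)
  euclid(p=15, q=10)
    euclid(p=10, q=5)
      euclid(p=5, q=0)
      -> return 5
    -> return 5
  -> return 5
-> return 5

Final answer: 5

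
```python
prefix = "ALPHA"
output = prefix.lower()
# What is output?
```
Trace:
  prefix='ALPHA'
  prefix='ALPHA', output='alpha'

Final answer: 'alpha'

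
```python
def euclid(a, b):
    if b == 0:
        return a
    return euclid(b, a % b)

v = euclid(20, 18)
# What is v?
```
Call trace:
euclid(a=20, b=18)
  euclid(a=18, b=2)
    euclid(a=2, b=0)
    -> return 2
  -> return 2
-> return 2

Final answer: 2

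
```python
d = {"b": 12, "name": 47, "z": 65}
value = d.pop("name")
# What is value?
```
Trace:
  d={'b': 12, 'name': 47, 'z': 65}
  d={'b': 12, 'z': 65}, value=47

Final answer: 47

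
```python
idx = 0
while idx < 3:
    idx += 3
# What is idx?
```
Trace:
  idx=0
  idx=3

Final answer: 3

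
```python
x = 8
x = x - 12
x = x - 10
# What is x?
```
Trace:
  x=8
  x=-4
  x=-14

Final answer: -14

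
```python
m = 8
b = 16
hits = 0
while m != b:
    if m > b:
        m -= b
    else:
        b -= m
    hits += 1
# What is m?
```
Trace:
  m=8
  m=8, b=16
  m=8, b=16, hits=0
  m=8, b=8, hits=1

Final answer: 8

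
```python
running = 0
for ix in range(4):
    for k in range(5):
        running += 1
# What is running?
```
Trace:
  running=0
  running=1, ix=0, k=0
  running=2, ix=0, k=1
  running=3, ix=0, k=2
  running=4, ix=0, k=3
  running=5, ix=0, k=4
  running=6, ix=1, k=0
  running=7, ix=1, k=1
  running=8, ix=1, k=2
  running=9, ix=1, k=3
  running=10, ix=1, k=4
  running=11, ix=2, k=0
  running=12, ix=2, k=1
  running=13, ix=2, k=2
  running=14, ix=2, k=3
  running=15, ix=2, k=4
  running=16, ix=3, k=0
  running=17, ix=3, k=1
  running=18, ix=3, k=2
  running=19, ix=3, k=3
  running=20, ix=3, k=4

Final answer: 20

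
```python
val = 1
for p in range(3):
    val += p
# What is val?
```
Trace:
  val=1
  val=1, p=0
  val=2, p=1
  val=4, p=2

Final answer: 4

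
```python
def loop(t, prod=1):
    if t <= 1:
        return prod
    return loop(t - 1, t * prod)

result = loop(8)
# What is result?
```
Call trace:
loop(t=8, prod=1)
  loop(t=7, prod=8)
    loop(t=6, prod=56)
      loop(t=5, prod=336)
        loop(t=4, prod=1680)
          loop(t=3, prod=6720)
            loop(t=2, prod=20160)
              loop(t=1, prod=40320)
              -> return 40320
            -> return 40320
          -> return 40320
        -> return 40320
      -> return 40320
    -> return 40320
  -> return 40320
-> return 40320

Final answer: 40320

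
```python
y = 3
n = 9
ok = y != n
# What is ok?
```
Trace:
  y=3
  y=3, n=9
  y=3, n=9, ok=True

Final answer: True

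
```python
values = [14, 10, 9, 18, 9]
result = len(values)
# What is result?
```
Trace:
  values=[14, 10, 9, 18, 9]
  values=[14, 10, 9, 18, 9], result=5

Final answer: 5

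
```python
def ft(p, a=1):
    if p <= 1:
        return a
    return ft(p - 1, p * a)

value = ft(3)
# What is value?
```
Call trace:
ft(p=3, a=1)
  ft(p=2, a=3)
    ft(p=1, a=6)
    -> return 6
  -> return 6
-> return 6

Final answer: 6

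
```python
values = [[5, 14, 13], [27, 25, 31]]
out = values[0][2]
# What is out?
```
Trace:
  values=[[5, 14, 13], [27, 25, 31]]
  values=[[5, 14, 13], [27, 25, 31]], out=13

Final answer: 13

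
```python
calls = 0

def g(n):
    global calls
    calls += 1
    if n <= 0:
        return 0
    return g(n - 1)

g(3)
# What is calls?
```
Call trace:
g(n=3)
  g(n=2)
    g(n=1)
      g(n=0)
      -> return 0
    -> return 0
  -> return 0
-> return 0

calls is incremented once per call. g is entered once for each n = 3, 2, 1, 0 (the n <= 0 call returns without recursing), i.e. 3 + 1 calls.
calls = 4

Final answer: 4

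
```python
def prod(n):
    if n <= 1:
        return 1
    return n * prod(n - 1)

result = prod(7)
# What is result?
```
Call trace:
prod(n=7)
  prod(n=6)
    prod(n=5)
      prod(n=4)
        prod(n=3)
          prod(n=2)
            prod(n=1)
            -> return 1
          -> return 2
        -> return 6
      -> return 24
    -> return 120
  -> return 720
-> return 5040

Final answer: 5040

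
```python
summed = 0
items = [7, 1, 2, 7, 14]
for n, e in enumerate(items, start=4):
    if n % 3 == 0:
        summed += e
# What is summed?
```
Trace:
  summed=0
  summed=0, n=4, e=7
  summed=0, n=5, e=1
  summed=2, n=6, e=2
  summed=2, n=7, e=7
  summed=2, n=8, e=14

Final answer: 2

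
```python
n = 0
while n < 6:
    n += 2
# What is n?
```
Trace:
  n=0
  n=2
  n=4
  n=6

Final answer: 6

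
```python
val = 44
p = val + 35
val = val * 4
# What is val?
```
Trace:
  val=44
  val=44, p=79
  val=176, p=79

Final answer: 176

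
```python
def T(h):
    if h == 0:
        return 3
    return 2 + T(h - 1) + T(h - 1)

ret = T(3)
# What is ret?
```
Call trace (a repeated sub-call is expanded the first time; later identical calls just restate its return value):
T(h=3)
  T(h=2)
    T(h=1)
      T(h=0)
      -> return 3
      T(h=0)
      -> return 3
    -> return 8
    T(h=1) -> return 8  (same call as traced above)
  -> return 18
  T(h=2) -> return 18  (same call as traced above)
-> return 38

Final answer: 38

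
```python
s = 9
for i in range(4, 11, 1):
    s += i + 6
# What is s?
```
Trace:
  s=9
  s=19, i=4
  s=30, i=5
  s=42, i=6
  s=55, i=7
  s=69, i=8
  s=84, i=9
  s=100, i=10

Final answer: 100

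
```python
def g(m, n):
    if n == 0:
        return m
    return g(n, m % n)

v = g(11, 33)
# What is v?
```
Call trace:
g(m=11, n=33)
  g(m=33, n=11)
    g(m=11, n=0)
    -> return 11
  -> return 11
-> return 11

Final answer: 11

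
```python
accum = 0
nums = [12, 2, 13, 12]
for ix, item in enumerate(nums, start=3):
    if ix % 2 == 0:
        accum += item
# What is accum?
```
Trace:
  accum=0
  accum=0, ix=3, item=12
  accum=2, ix=4, item=2
  accum=2, ix=5, item=13
  accum=14, ix=6, item=12

Final answer: 14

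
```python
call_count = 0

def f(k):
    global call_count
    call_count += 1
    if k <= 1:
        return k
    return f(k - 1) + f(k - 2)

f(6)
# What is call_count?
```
Call trace (a repeated sub-call is expanded the first time; later identical calls just restate its return value):
f(k=6)
  f(k=5)
    f(k=4)
      f(k=3)
        f(k=2)
          f(k=1)
          -> return 1
          f(k=0)
          -> return 0
        -> return 1
        f(k=1)
        -> return 1
      -> return 2
      f(k=2) -> return 1  (same call as traced above)
    -> return 3
    f(k=3) -> return 2  (same call as traced above)
  -> return 5
  f(k=4) -> return 3  (same call as traced above)
-> return 8

call_count is incremented once per call, so count the calls in each subtree. Let C(k) = number of calls made by f(k).
C(0) = C(1) = 1 (base case, no recursion); C(k) = 1 + C(k - 1) + C(k - 2) otherwise.
C(2) = 1 + C(1) + C(0) = 1 + 1 + 1 = 3
C(3) = 1 + C(2) + C(1) = 1 + 3 + 1 = 5
C(4) = 1 + C(3) + C(2) = 1 + 5 + 3 = 9
C(5) = 1 + C(4) + C(3) = 1 + 9 + 5 = 15
C(6) = 1 + C(5) + C(4) = 1 + 15 + 9 = 25
call_count = C(6) = 25

Final answer: 25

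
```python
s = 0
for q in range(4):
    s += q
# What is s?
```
Trace:
  s=0
  s=0, q=0
  s=1, q=1
  s=3, q=2
  s=6, q=3

Final answer: 6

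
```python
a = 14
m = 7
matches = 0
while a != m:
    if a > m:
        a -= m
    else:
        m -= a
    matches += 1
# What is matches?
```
Trace:
  a=14
  a=14, m=7
  a=14, m=7, matches=0
  a=7, m=7, matches=1

Final answer: 1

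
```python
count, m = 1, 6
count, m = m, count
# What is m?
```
Trace:
  count=1, m=6
  count=6, m=1

Final answer: 1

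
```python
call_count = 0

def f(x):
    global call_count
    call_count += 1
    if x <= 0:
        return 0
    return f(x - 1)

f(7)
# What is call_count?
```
Call trace:
f(x=7)
  f(x=6)
    f(x=5)
      f(x=4)
        f(x=3)
          f(x=2)
            f(x=1)
              f(x=0)
              -> return 0
            -> return 0
          -> return 0
        -> return 0
      -> return 0
    -> return 0
  -> return 0
-> return 0

call_count is incremented once per call. f is entered once for each x = 7, 6, 5, 4, 3, 2, 1, 0 (the x <= 0 call returns without recursing), i.e. 7 + 1 calls.
call_count = 8

Final answer: 8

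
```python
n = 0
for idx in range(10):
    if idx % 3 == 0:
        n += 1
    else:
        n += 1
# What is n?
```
Trace:
  n=0
  n=1, idx=0
  n=2, idx=1
  n=3, idx=2
  n=4, idx=3
  n=5, idx=4
  n=6, idx=5
  n=7, idx=6
  n=8, idx=7
  n=9, idx=8
  n=10, idx=9

Final answer: 10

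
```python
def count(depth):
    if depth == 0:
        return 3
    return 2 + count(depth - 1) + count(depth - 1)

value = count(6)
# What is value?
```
Call trace (a repeated sub-call is expanded the first time; later identical calls just restate its return value):
count(depth=6)
  count(depth=5)
    count(depth=4)
      count(depth=3)
        count(depth=2)
          count(depth=1)
            count(depth=0)
            -> return 3
            count(depth=0)
            -> return 3
          -> return 8
          count(depth=1) -> return 8  (same call as traced above)
        -> return 18
        count(depth=2) -> return 18  (same call as traced above)
      -> return 38
      count(depth=3) -> return 38  (same call as traced above)
    -> return 78
    count(depth=4) -> return 78  (same call as traced above)
  -> return 158
  count(depth=5) -> return 158  (same call as traced above)
-> return 318

Final answer: 318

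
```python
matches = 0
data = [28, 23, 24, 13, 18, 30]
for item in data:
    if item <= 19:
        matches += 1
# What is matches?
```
Trace:
  matches=0
  matches=0, item=28
  matches=0, item=23
  matches=0, item=24
  matches=1, item=13
  matches=2, item=18
  matches=2, item=30

Final answer: 2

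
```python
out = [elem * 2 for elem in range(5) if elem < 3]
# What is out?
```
Trace:
  elem=0
  elem=1
  elem=2
  elem=3
  elem=4
  out=[0, 2, 4]

Final answer: [0, 2, 4]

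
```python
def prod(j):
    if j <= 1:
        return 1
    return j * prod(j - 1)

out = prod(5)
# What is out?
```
Call trace:
prod(j=5)
  prod(j=4)
    prod(j=3)
      prod(j=2)
        prod(j=1)
        -> return 1
      -> return 2
    -> return 6
  -> return 24
-> return 120

Final answer: 120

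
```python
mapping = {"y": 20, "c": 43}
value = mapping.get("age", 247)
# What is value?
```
Trace:
  mapping={'y': 20, 'c': 43}
  mapping={'y': 20, 'c': 43}, value=247

Final answer: 247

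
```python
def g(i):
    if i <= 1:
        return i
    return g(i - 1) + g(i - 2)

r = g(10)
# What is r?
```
Call trace (a repeated sub-call is expanded the first time; later identical calls just restate its return value):
g(i=10)
  g(i=9)
    g(i=8)
      g(i=7)
        g(i=6)
          g(i=5)
            g(i=4)
              g(i=3)
                g(i=2)
                  g(i=1)
                  -> return 1
                  g(i=0)
                  -> return 0
                -> return 1
                g(i=1)
                -> return 1
              -> return 2
              g(i=2) -> return 1  (same call as traced above)
            -> return 3
            g(i=3) -> return 2  (same call as traced above)
          -> return 5
          g(i=4) -> return 3  (same call as traced above)
        -> return 8
        g(i=5) -> return 5  (same call as traced above)
      -> return 13
      g(i=6) -> return 8  (same call as traced above)
    -> return 21
    g(i=7) -> return 13  (same call as traced above)
  -> return 34
  g(i=8) -> return 21  (same call as traced above)
-> return 55

Final answer: 55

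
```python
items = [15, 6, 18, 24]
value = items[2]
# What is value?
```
Trace:
  items=[15, 6, 18, 24]
  items=[15, 6, 18, 24], value=18

Final answer: 18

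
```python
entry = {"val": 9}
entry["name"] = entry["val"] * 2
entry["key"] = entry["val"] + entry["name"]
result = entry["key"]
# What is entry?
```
Trace:
  entry={'val': 9}
  entry={'val': 9, 'name': 18}
  entry={'val': 9, 'name': 18, 'key': 27}
  entry={'val': 9, 'name': 18, 'key': 27}, result=27

Final answer: {'val': 9, 'name': 18, 'key': 27}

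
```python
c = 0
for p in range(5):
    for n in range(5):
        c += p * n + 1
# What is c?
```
Trace:
  c=0
  c=1, p=0, n=0
  c=2, p=0, n=1
  c=3, p=0, n=2
  c=4, p=0, n=3
  c=5, p=0, n=4
  c=6, p=1, n=0
  c=8, p=1, n=1
  c=11, p=1, n=2
  c=15, p=1, n=3
  c=20, p=1, n=4
  c=21, p=2, n=0
  c=24, p=2, n=1
  c=29, p=2, n=2
  c=36, p=2, n=3
  c=45, p=2, n=4
  c=46, p=3, n=0
  c=50, p=3, n=1
  c=57, p=3, n=2
  c=67, p=3, n=3
  c=80, p=3, n=4
  c=81, p=4, n=0
  c=86, p=4, n=1
  c=95, p=4, n=2
  c=108, p=4, n=3
  c=125, p=4, n=4

Final answer: 125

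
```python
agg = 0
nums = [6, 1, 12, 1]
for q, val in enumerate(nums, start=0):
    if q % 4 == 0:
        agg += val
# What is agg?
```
Trace:
  agg=0
  agg=6, q=0, val=6
  agg=6, q=1, val=1
  agg=6, q=2, val=12
  agg=6, q=3, val=1

Final answer: 6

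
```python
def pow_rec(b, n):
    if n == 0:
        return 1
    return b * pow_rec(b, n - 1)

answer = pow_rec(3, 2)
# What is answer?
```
Call trace:
pow_rec(b=3, n=2)
  pow_rec(b=3, n=1)
    pow_rec(b=3, n=0)
    -> return 1
  -> return 3
-> return 9

Final answer: 9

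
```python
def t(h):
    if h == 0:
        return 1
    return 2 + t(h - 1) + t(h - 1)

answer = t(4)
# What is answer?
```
Call trace (a repeated sub-call is expanded the first time; later identical calls just restate its return value):
t(h=4)
  t(h=3)
    t(h=2)
      t(h=1)
        t(h=0)
        -> return 1
        t(h=0)
        -> return 1
      -> return 4
      t(h=1) -> return 4  (same call as traced above)
    -> return 10
    t(h=2) -> return 10  (same call as traced above)
  -> return 22
  t(h=3) -> return 22  (same call as traced above)
-> return 46

Final answer: 46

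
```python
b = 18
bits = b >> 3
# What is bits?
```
Trace:
  b=18
  b=18, bits=2

Final answer: 2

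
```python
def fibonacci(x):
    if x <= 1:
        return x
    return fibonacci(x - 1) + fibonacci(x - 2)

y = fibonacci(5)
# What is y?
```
Call trace (a repeated sub-call is expanded the first time; later identical calls just restate its return value):
fibonacci(x=5)
  fibonacci(x=4)
    fibonacci(x=3)
      fibonacci(x=2)
        fibonacci(x=1)
        -> return 1
        fibonacci(x=0)
        -> return 0
      -> return 1
      fibonacci(x=1)
      -> return 1
    -> return 2
    fibonacci(x=2) -> return 1  (same call as traced above)
  -> return 3
  fibonacci(x=3) -> return 2  (same call as traced above)
-> return 5

Final answer: 5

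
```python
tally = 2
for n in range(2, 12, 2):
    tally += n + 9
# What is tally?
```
Trace:
  tally=2
  tally=13, n=2
  tally=26, n=4
  tally=41, n=6
  tally=58, n=8
  tally=77, n=10

Final answer: 77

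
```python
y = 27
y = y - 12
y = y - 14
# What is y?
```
Trace:
  y=27
  y=15
  y=1

Final answer: 1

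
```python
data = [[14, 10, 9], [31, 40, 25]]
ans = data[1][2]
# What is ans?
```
Trace:
  data=[[14, 10, 9], [31, 40, 25]]
  data=[[14, 10, 9], [31, 40, 25]], ans=25

Final answer: 25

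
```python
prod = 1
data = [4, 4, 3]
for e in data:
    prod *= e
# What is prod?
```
Trace:
  prod=1
  prod=4, e=4
  prod=16, e=4
  prod=48, e=3

Final answer: 48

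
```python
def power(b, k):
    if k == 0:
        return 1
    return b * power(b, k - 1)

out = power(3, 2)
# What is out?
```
Call trace:
power(b=3, k=2)
  power(b=3, k=1)
    power(b=3, k=0)
    -> return 1
  -> return 3
-> return 9

Final answer: 9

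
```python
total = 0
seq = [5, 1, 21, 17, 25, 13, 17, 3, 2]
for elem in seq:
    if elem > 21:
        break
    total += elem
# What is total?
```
Trace:
  total=0
  total=5, elem=5
  total=6, elem=1
  total=27, elem=21
  total=44, elem=17
  total=44, elem=25

Final answer: 44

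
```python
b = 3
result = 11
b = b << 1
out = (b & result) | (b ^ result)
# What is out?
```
Trace:
  b=3
  b=3, result=11
  b=6, result=11
  b=6, result=11, out=15

Final answer: 15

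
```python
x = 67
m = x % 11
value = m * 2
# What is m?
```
Trace:
  x=67
  x=67, m=1
  x=67, m=1, value=2

Final answer: 1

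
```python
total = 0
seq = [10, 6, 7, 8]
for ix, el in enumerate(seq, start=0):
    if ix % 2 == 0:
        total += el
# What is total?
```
Trace:
  total=0
  total=10, ix=0, el=10
  total=10, ix=1, el=6
  total=17, ix=2, el=7
  total=17, ix=3, el=8

Final answer: 17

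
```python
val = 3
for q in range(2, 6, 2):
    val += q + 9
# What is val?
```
Trace:
  val=3
  val=14, q=2
  val=27, q=4

Final answer: 27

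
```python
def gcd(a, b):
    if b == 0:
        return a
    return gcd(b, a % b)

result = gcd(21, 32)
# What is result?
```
Call trace:
gcd(a=21, b=32)
  gcd(a=32, b=21)
    gcd(a=21, b=11)
      gcd(a=11, b=10)
        gcd(a=10, b=1)
          gcd(a=1, b=0)
          -> return 1
        -> return 1
      -> return 1
    -> return 1
  -> return 1
-> return 1

Final answer: 1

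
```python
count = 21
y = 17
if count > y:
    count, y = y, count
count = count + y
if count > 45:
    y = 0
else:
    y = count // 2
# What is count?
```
Trace:
  count=21
  count=21, y=17
  count=17, y=21
  count=38, y=21
  count=38, y=19

Final answer: 38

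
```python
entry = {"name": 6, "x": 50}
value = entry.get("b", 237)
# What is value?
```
Trace:
  entry={'name': 6, 'x': 50}
  entry={'name': 6, 'x': 50}, value=237

Final answer: 237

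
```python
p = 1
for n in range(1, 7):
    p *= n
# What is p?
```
Trace:
  p=1
  p=1, n=1
  p=2, n=2
  p=6, n=3
  p=24, n=4
  p=120, n=5
  p=720, n=6

Final answer: 720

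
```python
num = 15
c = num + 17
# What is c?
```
Trace:
  num=15
  num=15, c=32

Final answer: 32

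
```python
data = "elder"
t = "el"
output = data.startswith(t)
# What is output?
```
Trace:
  data='elder'
  data='elder', t='el'
  data='elder', t='el', output=True

Final answer: True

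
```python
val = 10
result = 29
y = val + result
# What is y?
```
Trace:
  val=10
  val=10, result=29
  val=10, result=29, y=39

Final answer: 39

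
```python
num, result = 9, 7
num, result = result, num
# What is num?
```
Trace:
  num=9, result=7
  num=7, result=9

Final answer: 7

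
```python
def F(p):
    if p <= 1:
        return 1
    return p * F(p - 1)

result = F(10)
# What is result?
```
Call trace:
F(p=10)
  F(p=9)
    F(p=8)
      F(p=7)
        F(p=6)
          F(p=5)
            F(p=4)
              F(p=3)
                F(p=2)
                  F(p=1)
                  -> return 1
                -> return 2
              -> return 6
            -> return 24
          -> return 120
        -> return 720
      -> return 5040
    -> return 40320
  -> return 362880
-> return 3628800

Final answer: 3628800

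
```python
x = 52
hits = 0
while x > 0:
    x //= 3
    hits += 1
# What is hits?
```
Trace:
  x=52
  x=52, hits=0
  x=17, hits=1
  x=5, hits=2
  x=1, hits=3
  x=0, hits=4

Final answer: 4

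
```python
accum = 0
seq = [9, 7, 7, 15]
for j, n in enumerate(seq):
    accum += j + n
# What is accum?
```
Trace:
  accum=0
  accum=9, j=0, n=9
  accum=17, j=1, n=7
  accum=26, j=2, n=7
  accum=44, j=3, n=15

Final answer: 44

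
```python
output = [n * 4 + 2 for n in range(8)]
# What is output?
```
Trace:
  n=0
  n=1
  n=2
  n=3
  n=4
  n=5
  n=6
  n=7
  output=[2, 6, 10, 14, 18, 22, 26, 30]

Final answer: [2, 6, 10, 14, 18, 22, 26, 30]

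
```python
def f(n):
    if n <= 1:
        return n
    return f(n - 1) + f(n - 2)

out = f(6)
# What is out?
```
Call trace (a repeated sub-call is expanded the first time; later identical calls just restate its return value):
f(n=6)
  f(n=5)
    f(n=4)
      f(n=3)
        f(n=2)
          f(n=1)
          -> return 1
          f(n=0)
          -> return 0
        -> return 1
        f(n=1)
        -> return 1
      -> return 2
      f(n=2) -> return 1  (same call as traced above)
    -> return 3
    f(n=3) -> return 2  (same call as traced above)
  -> return 5
  f(n=4) -> return 3  (same call as traced above)
-> return 8

Final answer: 8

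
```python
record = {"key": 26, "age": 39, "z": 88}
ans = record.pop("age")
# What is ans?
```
Trace:
  record={'key': 26, 'age': 39, 'z': 88}
  record={'key': 26, 'z': 88}, ans=39

Final answer: 39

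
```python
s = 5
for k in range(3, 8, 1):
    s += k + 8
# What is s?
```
Trace:
  s=5
  s=16, k=3
  s=28, k=4
  s=41, k=5
  s=55, k=6
  s=70, k=7

Final answer: 70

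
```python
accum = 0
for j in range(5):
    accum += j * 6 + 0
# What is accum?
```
Trace:
  accum=0
  accum=0, j=0
  accum=6, j=1
  accum=18, j=2
  accum=36, j=3
  accum=60, j=4

Final answer: 60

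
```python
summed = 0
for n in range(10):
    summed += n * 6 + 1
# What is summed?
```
Trace:
  summed=0
  summed=1, n=0
  summed=8, n=1
  summed=21, n=2
  summed=40, n=3
  summed=65, n=4
  summed=96, n=5
  summed=133, n=6
  summed=176, n=7
  summed=225, n=8
  summed=280, n=9

Final answer: 280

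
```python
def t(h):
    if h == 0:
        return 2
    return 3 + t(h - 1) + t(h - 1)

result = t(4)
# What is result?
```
Call trace (a repeated sub-call is expanded the first time; later identical calls just restate its return value):
t(h=4)
  t(h=3)
    t(h=2)
      t(h=1)
        t(h=0)
        -> return 2
        t(h=0)
        -> return 2
      -> return 7
      t(h=1) -> return 7  (same call as traced above)
    -> return 17
    t(h=2) -> return 17  (same call as traced above)
  -> return 37
  t(h=3) -> return 37  (same call as traced above)
-> return 77

Final answer: 77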